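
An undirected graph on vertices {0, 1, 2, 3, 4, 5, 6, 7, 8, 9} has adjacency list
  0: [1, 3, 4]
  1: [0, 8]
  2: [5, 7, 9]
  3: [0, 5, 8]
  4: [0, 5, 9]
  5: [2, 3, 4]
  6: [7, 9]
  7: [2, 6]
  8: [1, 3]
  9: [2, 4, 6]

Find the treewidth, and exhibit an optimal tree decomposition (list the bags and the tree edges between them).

Treewidth 2.
One such decomposition:
Bags: B1 = {0, 1, 8}  B2 = {0, 3, 8}  B3 = {0, 3, 4}  B4 = {3, 4, 5}  B5 = {4, 5, 9}  B6 = {2, 5, 9}  B7 = {2, 6, 9}  B8 = {2, 6, 7}
Tree: B1–B2, B2–B3, B3–B4, B4–B5, B5–B6, B6–B7, B7–B8

Every bag has size at most 3, so the width is 3 − 1 = 2 and tw(G) ≤ 2. Since 1–8–3–0–1 is a cycle in G, G is not acyclic. Forests are exactly the graphs of treewidth ≤ 1, so tw(G) ≥ 2. Hence tw(G) = 2 exactly.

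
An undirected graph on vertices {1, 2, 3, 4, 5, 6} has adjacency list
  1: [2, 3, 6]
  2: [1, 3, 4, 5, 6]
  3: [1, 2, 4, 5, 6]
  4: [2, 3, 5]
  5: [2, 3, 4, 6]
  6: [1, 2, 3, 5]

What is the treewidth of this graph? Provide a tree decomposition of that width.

Each bag holds 4 vertices, so the decomposition has width 3, which upper-bounds the treewidth. Conversely, {1, 2, 3, 6} is a clique of size 4, and the vertices of any clique must share a bag in every tree decomposition; so some bag has ≥ 4 vertices and tw(G) ≥ 3. Hence tw(G) = 3 exactly.

Treewidth 3.
One optimal decomposition is:
Bags: B1 = {2, 3, 5, 6}  B2 = {2, 3, 4, 5}  B3 = {1, 2, 3, 6}
Tree: B1–B2, B1–B3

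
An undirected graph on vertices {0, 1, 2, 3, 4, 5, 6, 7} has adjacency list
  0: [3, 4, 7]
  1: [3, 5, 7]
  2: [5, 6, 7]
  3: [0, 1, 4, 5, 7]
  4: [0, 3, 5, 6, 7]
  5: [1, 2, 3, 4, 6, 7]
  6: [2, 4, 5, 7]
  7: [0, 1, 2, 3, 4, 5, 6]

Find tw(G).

3

A width-3 tree decomposition is:
Bags: B1 = {1, 3, 5, 7}  B2 = {3, 4, 5, 7}  B3 = {0, 3, 4, 7}  B4 = {4, 5, 6, 7}  B5 = {2, 5, 6, 7}
Tree: B1–B2, B2–B3, B2–B4, B4–B5
Every bag has size at most 4, so the width is 4 − 1 = 3 and tw(G) ≤ 3. Conversely, {0, 3, 4, 7} is a clique of size 4, and the vertices of any clique must share a bag in every tree decomposition; so some bag has ≥ 4 vertices and tw(G) ≥ 3. The upper and lower bounds meet at 3, so that is the treewidth.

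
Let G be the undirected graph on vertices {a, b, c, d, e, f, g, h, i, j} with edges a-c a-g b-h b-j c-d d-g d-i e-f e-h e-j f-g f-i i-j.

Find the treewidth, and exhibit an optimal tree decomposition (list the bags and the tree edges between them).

The largest bag has 3 vertices, giving width 2; this decomposition certifies tw(G) ≤ 2. Since b–h–e–j–b is a cycle in G, G is not acyclic. Forests are exactly the graphs of treewidth ≤ 1, so tw(G) ≥ 2. Hence tw(G) = 2 exactly.

Treewidth 2.
Bags: B1 = {b, h, j}  B2 = {e, h, j}  B3 = {e, i, j}  B4 = {e, f, i}  B5 = {d, f, i}  B6 = {d, f, g}  B7 = {c, d, g}  B8 = {a, c, g}
Tree: B1–B2, B2–B3, B3–B4, B4–B5, B5–B6, B6–B7, B7–B8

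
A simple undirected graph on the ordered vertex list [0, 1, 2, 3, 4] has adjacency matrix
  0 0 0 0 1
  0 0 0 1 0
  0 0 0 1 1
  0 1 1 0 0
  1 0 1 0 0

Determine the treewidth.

1

A width-1 tree decomposition is:
Bags: B1 = {1, 3}  B2 = {2, 3}  B3 = {2, 4}  B4 = {0, 4}
Tree: B1–B2, B2–B3, B3–B4
Each bag holds 2 vertices, so the decomposition has width 1, which upper-bounds the treewidth. G has an edge, so its treewidth is at least 1. Hence tw(G) = 1 exactly.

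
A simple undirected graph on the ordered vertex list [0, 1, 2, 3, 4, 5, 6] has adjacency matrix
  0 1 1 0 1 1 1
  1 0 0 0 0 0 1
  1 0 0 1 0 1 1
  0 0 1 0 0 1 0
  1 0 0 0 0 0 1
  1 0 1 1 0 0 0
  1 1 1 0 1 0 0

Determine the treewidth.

A width-2 tree decomposition is:
Bags: B1 = {0, 2, 6}  B2 = {0, 2, 5}  B3 = {2, 3, 5}  B4 = {0, 4, 6}  B5 = {0, 1, 6}
Tree: B1–B2, B2–B3, B1–B4, B4–B5
Each bag holds 3 vertices, so the decomposition has width 2, which upper-bounds the treewidth. On the other hand G contains the 3-clique {0, 2, 5}. A clique must lie in a single bag of any decomposition, so no decomposition can have width below 2. Therefore the treewidth is 2.

2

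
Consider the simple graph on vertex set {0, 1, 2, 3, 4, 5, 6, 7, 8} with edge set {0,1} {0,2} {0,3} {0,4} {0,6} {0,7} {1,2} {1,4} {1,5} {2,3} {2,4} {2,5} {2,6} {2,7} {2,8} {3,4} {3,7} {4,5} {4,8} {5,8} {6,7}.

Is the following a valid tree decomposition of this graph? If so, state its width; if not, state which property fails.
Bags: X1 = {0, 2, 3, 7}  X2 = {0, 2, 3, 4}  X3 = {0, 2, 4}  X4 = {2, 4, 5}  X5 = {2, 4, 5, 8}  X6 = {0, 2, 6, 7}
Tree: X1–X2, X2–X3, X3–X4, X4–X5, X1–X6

No — vertex 1 appears in no bag.

A tree decomposition must satisfy three properties: every vertex lies in some bag; for every edge, both endpoints lie together in some bag; and for every vertex, the bags containing it form a connected subtree. Here vertex 1 appears in no bag, so the decomposition is invalid.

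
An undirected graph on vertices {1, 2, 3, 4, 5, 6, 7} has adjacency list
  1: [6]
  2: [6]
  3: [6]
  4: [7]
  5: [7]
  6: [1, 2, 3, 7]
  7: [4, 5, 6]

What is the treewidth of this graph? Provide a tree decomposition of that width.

Every bag has size at most 2, so the width is 2 − 1 = 1 and tw(G) ≤ 1. Any graph with an edge has treewidth ≥ 1, and G has the edge 5–7. Therefore the treewidth is 1.

Treewidth 1.
Bags: B1 = {5, 7}  B2 = {4, 7}  B3 = {6, 7}  B4 = {2, 6}  B5 = {3, 6}  B6 = {1, 6}
Tree: B1–B2, B1–B3, B3–B4, B3–B5, B3–B6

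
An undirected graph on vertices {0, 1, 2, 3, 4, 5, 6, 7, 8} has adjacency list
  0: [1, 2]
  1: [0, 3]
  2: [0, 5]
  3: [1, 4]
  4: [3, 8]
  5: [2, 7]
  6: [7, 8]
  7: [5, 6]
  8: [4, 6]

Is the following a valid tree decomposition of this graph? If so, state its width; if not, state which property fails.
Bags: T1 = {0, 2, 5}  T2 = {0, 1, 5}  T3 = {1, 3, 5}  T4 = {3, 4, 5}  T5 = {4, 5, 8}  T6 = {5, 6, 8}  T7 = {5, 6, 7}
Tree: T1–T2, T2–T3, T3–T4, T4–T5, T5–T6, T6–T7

Yes; width 2.

Checking the three conditions: (i) the bags cover all of {0, 1, 2, 3, 4, 5, 6, 7, 8}; (ii) for each edge, some bag contains both endpoints; (iii) the bags containing any fixed vertex form a subtree. All hold, so the decomposition is valid with width 3 − 1 = 2.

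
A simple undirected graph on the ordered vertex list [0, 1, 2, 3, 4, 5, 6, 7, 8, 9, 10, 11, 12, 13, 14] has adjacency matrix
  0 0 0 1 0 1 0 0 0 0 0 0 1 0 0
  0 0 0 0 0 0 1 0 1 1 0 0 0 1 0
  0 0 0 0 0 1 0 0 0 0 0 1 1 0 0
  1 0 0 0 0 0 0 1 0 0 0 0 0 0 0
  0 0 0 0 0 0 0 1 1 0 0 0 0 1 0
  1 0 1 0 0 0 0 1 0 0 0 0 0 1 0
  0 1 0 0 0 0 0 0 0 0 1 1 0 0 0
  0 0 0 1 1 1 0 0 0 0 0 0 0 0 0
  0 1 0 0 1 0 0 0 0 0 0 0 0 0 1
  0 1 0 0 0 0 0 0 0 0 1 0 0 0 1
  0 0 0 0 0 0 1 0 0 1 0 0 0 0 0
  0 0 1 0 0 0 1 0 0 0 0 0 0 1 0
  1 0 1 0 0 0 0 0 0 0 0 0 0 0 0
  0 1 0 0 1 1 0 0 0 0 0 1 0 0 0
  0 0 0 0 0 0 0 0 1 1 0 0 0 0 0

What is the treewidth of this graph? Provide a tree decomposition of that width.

Treewidth 3.
Bags: B1 = {0, 2, 3, 12}  B2 = {0, 2, 3, 5}  B3 = {2, 3, 5, 7}  B4 = {2, 5, 7, 11}  B5 = {5, 7, 11, 13}  B6 = {4, 7, 11, 13}  B7 = {4, 6, 11, 13}  B8 = {1, 4, 6, 13}  B9 = {1, 4, 6, 8}  B10 = {1, 6, 8, 10}  B11 = {1, 8, 9, 10}  B12 = {8, 9, 10, 14}
Tree: B1–B2, B2–B3, B3–B4, B4–B5, B5–B6, B6–B7, B7–B8, B8–B9, B9–B10, B10–B11, B11–B12

Every bag has size at most 4, so the width is 4 − 1 = 3 and tw(G) ≤ 3. For the lower bound: the 4 vertex sets {0,3,12}, {2}, {5}, {4,7,11,13} are disjoint, each induces a connected subgraph, and every pair is joined by at least one edge of G. Contracting each set to a single vertex therefore yields K_{4} as a minor, and since treewidth is minor-monotone, tw(G) ≥ tw(K_{4}) = 3. Hence tw(G) = 3 exactly.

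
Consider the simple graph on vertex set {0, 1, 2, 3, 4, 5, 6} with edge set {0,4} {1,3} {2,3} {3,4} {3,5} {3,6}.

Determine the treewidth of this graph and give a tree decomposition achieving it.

The largest bag has 2 vertices, giving width 1; this decomposition certifies tw(G) ≤ 1. Any graph with an edge has treewidth ≥ 1, and G has the edge 2–3. Therefore the treewidth is 1.

Treewidth 1.
One optimal decomposition is:
Bags: B1 = {2, 3}  B2 = {3, 4}  B3 = {3, 6}  B4 = {0, 4}  B5 = {1, 3}  B6 = {3, 5}
Tree: B1–B2, B2–B3, B2–B4, B3–B5, B5–B6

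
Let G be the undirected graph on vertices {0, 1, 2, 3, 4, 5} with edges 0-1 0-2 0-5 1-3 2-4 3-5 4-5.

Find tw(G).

A width-2 tree decomposition is:
Bags: B1 = {2, 4, 5}  B2 = {0, 2, 5}  B3 = {0, 3, 5}  B4 = {0, 1, 3}
Tree: B1–B2, B2–B3, B3–B4
Every bag has size at most 3, so the width is 3 − 1 = 2 and tw(G) ≤ 2. The edges 4–2–0–5–4 form a cycle, so G is not a tree and its treewidth is at least 2. Hence tw(G) = 2 exactly.

2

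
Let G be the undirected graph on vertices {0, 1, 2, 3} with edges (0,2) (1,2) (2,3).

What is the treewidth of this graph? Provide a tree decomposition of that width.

Treewidth 1.
Bags: B1 = {0, 2}  B2 = {1, 2}  B3 = {2, 3}
Tree: B1–B2, B1–B3

Every bag has size at most 2, so the width is 2 − 1 = 1 and tw(G) ≤ 1. Since G has at least one edge (e.g. 0–2), it is not an edgeless graph, so tw(G) ≥ 1. Therefore the treewidth is 1.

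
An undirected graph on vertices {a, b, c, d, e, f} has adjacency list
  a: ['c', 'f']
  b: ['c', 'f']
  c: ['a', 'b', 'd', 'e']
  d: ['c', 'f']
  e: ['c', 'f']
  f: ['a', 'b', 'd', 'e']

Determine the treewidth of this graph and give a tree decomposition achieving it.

Each bag holds 3 vertices, so the decomposition has width 2, which upper-bounds the treewidth. Since f–e–c–a–f is a cycle in G, G is not acyclic. Forests are exactly the graphs of treewidth ≤ 1, so tw(G) ≥ 2. Therefore the treewidth is 2.

Treewidth 2.
One optimal decomposition is:
Bags: B1 = {c, e, f}  B2 = {a, c, f}  B3 = {b, c, f}  B4 = {c, d, f}
Tree: B1–B2, B2–B3, B3–B4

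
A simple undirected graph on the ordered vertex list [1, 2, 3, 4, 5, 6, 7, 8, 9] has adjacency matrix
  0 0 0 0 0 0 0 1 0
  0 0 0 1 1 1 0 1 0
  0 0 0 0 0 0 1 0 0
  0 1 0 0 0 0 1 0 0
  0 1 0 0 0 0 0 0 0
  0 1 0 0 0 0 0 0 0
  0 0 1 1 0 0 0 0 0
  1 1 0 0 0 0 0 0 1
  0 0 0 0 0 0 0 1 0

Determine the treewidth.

A width-1 tree decomposition is:
Bags: B1 = {2, 8}  B2 = {2, 4}  B3 = {4, 7}  B4 = {8, 9}  B5 = {2, 6}  B6 = {2, 5}  B7 = {1, 8}  B8 = {3, 7}
Tree: B1–B2, B2–B3, B1–B4, B1–B5, B1–B6, B4–B7, B3–B8
Every bag has size at most 2, so the width is 2 − 1 = 1 and tw(G) ≤ 1. Since G has at least one edge (e.g. 2–8), it is not an edgeless graph, so tw(G) ≥ 1. Hence tw(G) = 1 exactly.

1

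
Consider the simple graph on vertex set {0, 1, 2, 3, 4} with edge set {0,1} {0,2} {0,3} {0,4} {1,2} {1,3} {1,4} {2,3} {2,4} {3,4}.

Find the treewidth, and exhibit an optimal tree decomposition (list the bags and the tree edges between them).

With just one bag of size 5, the width is 5 − 1 = 4, so tw(G) ≤ 4. For the lower bound, the 5 vertices {0, 1, 2, 3, 4} are pairwise adjacent, and any tree decomposition puts a clique entirely inside one bag — forcing width ≥ 4. Therefore the treewidth is 4.

Treewidth 4.
One such decomposition:
Bags: B1 = {0, 1, 2, 3, 4}
Tree: (single bag)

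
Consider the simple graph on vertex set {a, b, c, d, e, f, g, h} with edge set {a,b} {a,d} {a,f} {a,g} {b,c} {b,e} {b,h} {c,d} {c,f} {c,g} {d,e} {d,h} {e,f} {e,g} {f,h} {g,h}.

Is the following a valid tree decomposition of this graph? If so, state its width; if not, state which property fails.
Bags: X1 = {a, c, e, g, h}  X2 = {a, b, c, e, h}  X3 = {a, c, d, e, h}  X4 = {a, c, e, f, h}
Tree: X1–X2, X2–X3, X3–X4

Yes; width 4.

Every vertex of G appears in some bag (union = {a, b, c, d, e, f, g, h}); every edge is covered by a bag; and for each vertex v the set of bags containing v is connected in the bag tree. The decomposition is therefore valid. The largest bag has 5 vertices, so the width is 4.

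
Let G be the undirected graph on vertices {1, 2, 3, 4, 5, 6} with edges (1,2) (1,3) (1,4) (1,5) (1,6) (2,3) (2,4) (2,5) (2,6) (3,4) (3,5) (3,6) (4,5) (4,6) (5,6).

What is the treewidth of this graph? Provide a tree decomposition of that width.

Treewidth 5.
One optimal decomposition is:
Bags: B1 = {1, 2, 3, 4, 5, 6}
Tree: (single bag)

With just one bag of size 6, the width is 6 − 1 = 5, so tw(G) ≤ 5. For the lower bound, the 6 vertices {1, 2, 3, 4, 5, 6} are pairwise adjacent, and any tree decomposition puts a clique entirely inside one bag — forcing width ≥ 5. Combining the bounds, tw(G) = 5.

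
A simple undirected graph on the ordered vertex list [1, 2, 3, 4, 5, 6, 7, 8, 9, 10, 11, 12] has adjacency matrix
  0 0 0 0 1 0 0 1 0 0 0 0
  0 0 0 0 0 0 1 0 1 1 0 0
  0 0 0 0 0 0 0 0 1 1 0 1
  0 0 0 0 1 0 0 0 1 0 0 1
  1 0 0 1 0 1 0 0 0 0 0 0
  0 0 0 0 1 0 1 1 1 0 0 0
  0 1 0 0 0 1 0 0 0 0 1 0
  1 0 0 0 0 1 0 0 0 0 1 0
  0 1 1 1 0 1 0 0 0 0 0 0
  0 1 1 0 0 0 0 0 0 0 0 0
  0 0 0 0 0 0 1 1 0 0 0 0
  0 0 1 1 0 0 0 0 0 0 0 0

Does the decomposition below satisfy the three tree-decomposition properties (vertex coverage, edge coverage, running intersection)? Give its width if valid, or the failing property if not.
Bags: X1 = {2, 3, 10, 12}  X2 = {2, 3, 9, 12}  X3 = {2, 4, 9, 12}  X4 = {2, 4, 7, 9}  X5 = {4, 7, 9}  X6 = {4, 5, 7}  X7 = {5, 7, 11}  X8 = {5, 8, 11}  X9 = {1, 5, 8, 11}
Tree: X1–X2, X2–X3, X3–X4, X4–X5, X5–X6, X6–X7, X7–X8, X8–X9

No — vertex 6 appears in no bag.

A tree decomposition must satisfy three properties: every vertex lies in some bag; for every edge, both endpoints lie together in some bag; and for every vertex, the bags containing it form a connected subtree. Here vertex 6 appears in no bag, so the decomposition is invalid.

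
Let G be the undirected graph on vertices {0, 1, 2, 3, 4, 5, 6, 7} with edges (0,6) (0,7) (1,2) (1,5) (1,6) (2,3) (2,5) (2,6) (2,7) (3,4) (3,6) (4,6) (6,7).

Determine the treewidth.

A width-2 tree decomposition is:
Bags: B1 = {2, 3, 6}  B2 = {2, 6, 7}  B3 = {3, 4, 6}  B4 = {1, 2, 6}  B5 = {1, 2, 5}  B6 = {0, 6, 7}
Tree: B1–B2, B1–B3, B2–B4, B4–B5, B2–B6
The largest bag has 3 vertices, giving width 2; this decomposition certifies tw(G) ≤ 2. On the other hand G contains the 3-clique {1, 2, 5}. A clique must lie in a single bag of any decomposition, so no decomposition can have width below 2. Therefore the treewidth is 2.

2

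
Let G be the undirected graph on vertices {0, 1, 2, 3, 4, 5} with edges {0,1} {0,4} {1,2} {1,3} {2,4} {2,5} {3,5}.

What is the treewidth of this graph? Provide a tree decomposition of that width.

Every bag has size at most 3, so the width is 3 − 1 = 2 and tw(G) ≤ 2. Since 0–4–2–1–0 is a cycle in G, G is not acyclic. Forests are exactly the graphs of treewidth ≤ 1, so tw(G) ≥ 2. Therefore the treewidth is 2.

Treewidth 2.
Bags: B1 = {0, 1, 4}  B2 = {1, 2, 4}  B3 = {1, 2, 3}  B4 = {2, 3, 5}
Tree: B1–B2, B2–B3, B3–B4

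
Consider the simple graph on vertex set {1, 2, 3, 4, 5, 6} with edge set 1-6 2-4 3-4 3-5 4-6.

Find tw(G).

1

A width-1 tree decomposition is:
Bags: B1 = {4, 6}  B2 = {1, 6}  B3 = {3, 4}  B4 = {3, 5}  B5 = {2, 4}
Tree: B1–B2, B1–B3, B3–B4, B3–B5
The largest bag has 2 vertices, giving width 1; this decomposition certifies tw(G) ≤ 1. Any graph with an edge has treewidth ≥ 1, and G has the edge 4–6. Combining the bounds, tw(G) = 1.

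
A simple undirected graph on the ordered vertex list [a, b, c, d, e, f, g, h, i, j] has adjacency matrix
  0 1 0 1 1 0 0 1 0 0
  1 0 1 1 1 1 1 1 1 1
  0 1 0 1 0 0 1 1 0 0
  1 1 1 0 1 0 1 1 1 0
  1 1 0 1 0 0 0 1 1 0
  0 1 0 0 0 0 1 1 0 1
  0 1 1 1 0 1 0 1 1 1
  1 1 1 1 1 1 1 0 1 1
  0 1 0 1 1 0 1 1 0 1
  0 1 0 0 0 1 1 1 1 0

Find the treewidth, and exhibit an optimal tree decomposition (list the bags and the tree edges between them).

Treewidth 4.
One such decomposition:
Bags: B1 = {b, g, h, i, j}  B2 = {b, d, g, h, i}  B3 = {b, c, d, g, h}  B4 = {b, d, e, h, i}  B5 = {b, f, g, h, j}  B6 = {a, b, d, e, h}
Tree: B1–B2, B2–B3, B2–B4, B1–B5, B4–B6

Every bag has size at most 5, so the width is 5 − 1 = 4 and tw(G) ≤ 4. Conversely, {b, c, d, g, h} is a clique of size 5, and the vertices of any clique must share a bag in every tree decomposition; so some bag has ≥ 5 vertices and tw(G) ≥ 4. Therefore the treewidth is 4.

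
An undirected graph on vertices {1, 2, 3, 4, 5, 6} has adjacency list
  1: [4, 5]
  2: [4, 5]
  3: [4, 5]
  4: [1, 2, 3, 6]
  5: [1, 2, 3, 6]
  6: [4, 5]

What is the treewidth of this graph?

2

A width-2 tree decomposition is:
Bags: B1 = {3, 4, 5}  B2 = {1, 4, 5}  B3 = {2, 4, 5}  B4 = {4, 5, 6}
Tree: B1–B2, B2–B3, B3–B4
Every bag has size at most 3, so the width is 3 − 1 = 2 and tw(G) ≤ 2. The edges 5–3–4–1–5 form a cycle, so G is not a tree and its treewidth is at least 2. Therefore the treewidth is 2.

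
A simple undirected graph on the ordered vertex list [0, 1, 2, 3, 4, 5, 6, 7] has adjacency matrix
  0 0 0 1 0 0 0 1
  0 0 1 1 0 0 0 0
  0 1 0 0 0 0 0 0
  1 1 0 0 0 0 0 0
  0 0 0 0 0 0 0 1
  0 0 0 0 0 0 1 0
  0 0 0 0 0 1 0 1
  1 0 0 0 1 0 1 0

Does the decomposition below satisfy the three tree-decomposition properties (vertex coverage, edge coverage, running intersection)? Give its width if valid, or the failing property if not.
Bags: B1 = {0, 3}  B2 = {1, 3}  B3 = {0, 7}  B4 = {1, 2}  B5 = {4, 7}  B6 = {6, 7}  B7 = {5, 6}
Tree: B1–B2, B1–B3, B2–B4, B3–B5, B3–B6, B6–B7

Yes; width 1.

Vertex coverage: the bags together contain {0, 1, 2, 3, 4, 5, 6, 7}, the full vertex set. Edge coverage: each edge of G has both endpoints in at least one bag. Running intersection: for every vertex, the bags containing it form a connected subtree. All three properties hold, so this is a valid tree decomposition of width max|bag| − 1 = 1, and hence tw(G) ≤ 1.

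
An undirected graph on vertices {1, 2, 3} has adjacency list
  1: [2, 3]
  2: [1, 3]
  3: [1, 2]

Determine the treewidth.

2

A width-2 tree decomposition is:
Bags: B1 = {1, 2, 3}
Tree: (single bag)
With just one bag of size 3, the width is 3 − 1 = 2, so tw(G) ≤ 2. On the other hand G contains the 3-clique {1, 2, 3}. A clique must lie in a single bag of any decomposition, so no decomposition can have width below 2. Hence tw(G) = 2 exactly.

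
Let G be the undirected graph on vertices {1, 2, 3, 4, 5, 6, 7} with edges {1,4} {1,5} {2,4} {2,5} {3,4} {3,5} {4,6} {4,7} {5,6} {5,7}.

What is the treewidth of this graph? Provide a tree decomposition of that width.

The largest bag has 3 vertices, giving width 2; this decomposition certifies tw(G) ≤ 2. The edges 5–2–4–3–5 form a cycle, so G is not a tree and its treewidth is at least 2. Therefore the treewidth is 2.

Treewidth 2.
Bags: B1 = {2, 4, 5}  B2 = {3, 4, 5}  B3 = {4, 5, 7}  B4 = {4, 5, 6}  B5 = {1, 4, 5}
Tree: B1–B2, B2–B3, B3–B4, B4–B5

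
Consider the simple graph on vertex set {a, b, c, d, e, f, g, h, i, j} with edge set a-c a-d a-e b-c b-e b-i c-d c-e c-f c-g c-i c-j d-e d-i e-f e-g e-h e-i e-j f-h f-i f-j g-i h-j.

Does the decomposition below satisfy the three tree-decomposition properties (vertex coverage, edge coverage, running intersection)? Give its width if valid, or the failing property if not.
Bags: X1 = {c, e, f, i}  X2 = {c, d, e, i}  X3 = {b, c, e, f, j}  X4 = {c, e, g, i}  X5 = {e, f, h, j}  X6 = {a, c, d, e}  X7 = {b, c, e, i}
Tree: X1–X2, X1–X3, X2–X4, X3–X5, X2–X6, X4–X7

A tree decomposition must satisfy three properties: every vertex lies in some bag; for every edge, both endpoints lie together in some bag; and for every vertex, the bags containing it form a connected subtree. Here bags containing vertex b are not connected in the tree, so the decomposition is invalid.

No — bags containing vertex b are not connected in the tree.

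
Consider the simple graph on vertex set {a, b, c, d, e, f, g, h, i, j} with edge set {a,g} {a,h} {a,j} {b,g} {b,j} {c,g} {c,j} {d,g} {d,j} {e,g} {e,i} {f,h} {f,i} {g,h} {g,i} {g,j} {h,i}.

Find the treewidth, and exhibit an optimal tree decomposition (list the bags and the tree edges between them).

Treewidth 2.
Bags: B1 = {a, g, j}  B2 = {a, g, h}  B3 = {g, h, i}  B4 = {f, h, i}  B5 = {e, g, i}  B6 = {b, g, j}  B7 = {c, g, j}  B8 = {d, g, j}
Tree: B1–B2, B2–B3, B3–B4, B3–B5, B1–B6, B6–B7, B7–B8

Every bag has size at most 3, so the width is 3 − 1 = 2 and tw(G) ≤ 2. For the lower bound, the 3 vertices {d, g, j} are pairwise adjacent, and any tree decomposition puts a clique entirely inside one bag — forcing width ≥ 2. Therefore the treewidth is 2.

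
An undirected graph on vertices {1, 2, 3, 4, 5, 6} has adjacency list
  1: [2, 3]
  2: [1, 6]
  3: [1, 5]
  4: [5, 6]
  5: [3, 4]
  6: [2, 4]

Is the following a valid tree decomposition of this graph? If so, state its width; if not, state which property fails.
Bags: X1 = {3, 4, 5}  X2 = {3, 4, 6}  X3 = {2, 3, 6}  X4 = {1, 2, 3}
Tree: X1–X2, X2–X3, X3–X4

Yes; width 2.

Every vertex of G appears in some bag (union = {1, 2, 3, 4, 5, 6}); every edge is covered by a bag; and for each vertex v the set of bags containing v is connected in the bag tree. The decomposition is therefore valid. The largest bag has 3 vertices, so the width is 2.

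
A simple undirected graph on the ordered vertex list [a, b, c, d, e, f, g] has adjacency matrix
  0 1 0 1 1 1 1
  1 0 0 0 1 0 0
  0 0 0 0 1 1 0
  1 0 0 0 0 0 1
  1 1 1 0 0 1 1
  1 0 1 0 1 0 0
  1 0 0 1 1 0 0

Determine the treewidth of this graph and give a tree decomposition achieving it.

Every bag has size at most 3, so the width is 3 − 1 = 2 and tw(G) ≤ 2. For the lower bound, the 3 vertices {c, e, f} are pairwise adjacent, and any tree decomposition puts a clique entirely inside one bag — forcing width ≥ 2. Combining the bounds, tw(G) = 2.

Treewidth 2.
One optimal decomposition is:
Bags: B1 = {a, e, f}  B2 = {c, e, f}  B3 = {a, b, e}  B4 = {a, e, g}  B5 = {a, d, g}
Tree: B1–B2, B1–B3, B1–B4, B4–B5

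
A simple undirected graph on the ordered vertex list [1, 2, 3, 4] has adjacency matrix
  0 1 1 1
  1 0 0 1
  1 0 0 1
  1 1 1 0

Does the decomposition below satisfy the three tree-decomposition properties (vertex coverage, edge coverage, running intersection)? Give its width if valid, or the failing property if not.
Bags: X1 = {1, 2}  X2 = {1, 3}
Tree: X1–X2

A tree decomposition must satisfy three properties: every vertex lies in some bag; for every edge, both endpoints lie together in some bag; and for every vertex, the bags containing it form a connected subtree. Here vertex 4 appears in no bag, so the decomposition is invalid.

No — vertex 4 appears in no bag.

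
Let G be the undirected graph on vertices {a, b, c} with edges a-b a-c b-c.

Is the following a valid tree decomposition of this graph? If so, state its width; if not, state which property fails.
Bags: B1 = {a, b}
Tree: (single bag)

No — vertex c appears in no bag.

A tree decomposition must satisfy three properties: every vertex lies in some bag; for every edge, both endpoints lie together in some bag; and for every vertex, the bags containing it form a connected subtree. Here vertex c appears in no bag, so the decomposition is invalid.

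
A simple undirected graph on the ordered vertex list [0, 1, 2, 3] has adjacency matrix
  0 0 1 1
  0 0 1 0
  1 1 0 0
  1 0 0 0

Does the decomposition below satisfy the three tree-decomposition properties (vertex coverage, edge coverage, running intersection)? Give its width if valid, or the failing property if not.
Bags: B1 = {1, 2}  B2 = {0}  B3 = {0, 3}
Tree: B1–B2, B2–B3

A tree decomposition must satisfy three properties: every vertex lies in some bag; for every edge, both endpoints lie together in some bag; and for every vertex, the bags containing it form a connected subtree. Here edge (2,0) lies in no bag, so the decomposition is invalid.

No — edge (2,0) lies in no bag.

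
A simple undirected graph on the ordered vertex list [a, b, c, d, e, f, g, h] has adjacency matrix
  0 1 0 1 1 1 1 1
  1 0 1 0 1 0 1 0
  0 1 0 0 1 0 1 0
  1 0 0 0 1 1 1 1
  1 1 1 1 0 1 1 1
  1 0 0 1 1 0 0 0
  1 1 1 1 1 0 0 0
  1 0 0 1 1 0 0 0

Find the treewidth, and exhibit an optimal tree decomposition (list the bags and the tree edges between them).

Each bag holds 4 vertices, so the decomposition has width 3, which upper-bounds the treewidth. For the lower bound, the 4 vertices {b, c, e, g} are pairwise adjacent, and any tree decomposition puts a clique entirely inside one bag — forcing width ≥ 3. Combining the bounds, tw(G) = 3.

Treewidth 3.
One such decomposition:
Bags: B1 = {a, b, e, g}  B2 = {a, d, e, g}  B3 = {a, d, e, h}  B4 = {a, d, e, f}  B5 = {b, c, e, g}
Tree: B1–B2, B2–B3, B3–B4, B1–B5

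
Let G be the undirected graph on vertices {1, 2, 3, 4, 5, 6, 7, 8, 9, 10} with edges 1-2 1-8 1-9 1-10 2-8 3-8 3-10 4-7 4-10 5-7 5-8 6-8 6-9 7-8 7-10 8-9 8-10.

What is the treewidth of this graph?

2

A width-2 tree decomposition is:
Bags: B1 = {1, 8, 10}  B2 = {3, 8, 10}  B3 = {7, 8, 10}  B4 = {5, 7, 8}  B5 = {1, 8, 9}  B6 = {6, 8, 9}  B7 = {1, 2, 8}  B8 = {4, 7, 10}
Tree: B1–B2, B2–B3, B3–B4, B1–B5, B5–B6, B5–B7, B3–B8
The largest bag has 3 vertices, giving width 2; this decomposition certifies tw(G) ≤ 2. For the lower bound, the 3 vertices {1, 8, 9} are pairwise adjacent, and any tree decomposition puts a clique entirely inside one bag — forcing width ≥ 2. Therefore the treewidth is 2.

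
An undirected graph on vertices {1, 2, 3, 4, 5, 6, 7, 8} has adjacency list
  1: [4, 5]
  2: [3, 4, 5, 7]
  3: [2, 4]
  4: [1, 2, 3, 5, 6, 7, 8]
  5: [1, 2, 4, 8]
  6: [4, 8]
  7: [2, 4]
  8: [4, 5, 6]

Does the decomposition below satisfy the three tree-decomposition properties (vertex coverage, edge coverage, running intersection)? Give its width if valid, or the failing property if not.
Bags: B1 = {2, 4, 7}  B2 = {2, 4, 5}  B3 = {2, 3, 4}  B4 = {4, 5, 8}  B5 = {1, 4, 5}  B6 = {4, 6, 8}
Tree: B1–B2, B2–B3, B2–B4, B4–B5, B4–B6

Yes; width 2.

Every vertex of G appears in some bag (union = {1, 2, 3, 4, 5, 6, 7, 8}); every edge is covered by a bag; and for each vertex v the set of bags containing v is connected in the bag tree. The decomposition is therefore valid. The largest bag has 3 vertices, so the width is 2.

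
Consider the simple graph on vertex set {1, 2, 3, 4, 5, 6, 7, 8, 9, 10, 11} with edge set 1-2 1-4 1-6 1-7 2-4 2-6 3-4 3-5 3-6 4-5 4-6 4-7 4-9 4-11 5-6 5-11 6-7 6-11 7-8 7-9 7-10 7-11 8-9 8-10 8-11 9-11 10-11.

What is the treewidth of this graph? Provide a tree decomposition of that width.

The largest bag has 4 vertices, giving width 3; this decomposition certifies tw(G) ≤ 3. For the lower bound, the 4 vertices {7, 8, 9, 11} are pairwise adjacent, and any tree decomposition puts a clique entirely inside one bag — forcing width ≥ 3. Combining the bounds, tw(G) = 3.

Treewidth 3.
One optimal decomposition is:
Bags: B1 = {4, 6, 7, 11}  B2 = {4, 5, 6, 11}  B3 = {4, 7, 9, 11}  B4 = {3, 4, 5, 6}  B5 = {7, 8, 9, 11}  B6 = {1, 4, 6, 7}  B7 = {1, 2, 4, 6}  B8 = {7, 8, 10, 11}
Tree: B1–B2, B1–B3, B2–B4, B3–B5, B1–B6, B6–B7, B5–B8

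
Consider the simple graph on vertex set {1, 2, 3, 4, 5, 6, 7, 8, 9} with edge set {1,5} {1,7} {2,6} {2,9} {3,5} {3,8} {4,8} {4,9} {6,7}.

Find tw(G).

2

A width-2 tree decomposition is:
Bags: B1 = {3, 5, 8}  B2 = {1, 5, 8}  B3 = {1, 7, 8}  B4 = {6, 7, 8}  B5 = {2, 6, 8}  B6 = {2, 8, 9}  B7 = {4, 8, 9}
Tree: B1–B2, B2–B3, B3–B4, B4–B5, B5–B6, B6–B7
The largest bag has 3 vertices, giving width 2; this decomposition certifies tw(G) ≤ 2. Since 8–3–5–1–7–6–2–9–4–8 is a cycle in G, G is not acyclic. Forests are exactly the graphs of treewidth ≤ 1, so tw(G) ≥ 2. The upper and lower bounds meet at 2, so that is the treewidth.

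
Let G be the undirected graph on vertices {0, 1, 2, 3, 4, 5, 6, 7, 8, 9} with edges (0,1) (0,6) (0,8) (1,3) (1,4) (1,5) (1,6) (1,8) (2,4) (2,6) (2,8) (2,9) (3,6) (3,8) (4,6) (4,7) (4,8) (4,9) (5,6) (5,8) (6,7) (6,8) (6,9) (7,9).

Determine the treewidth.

3

A width-3 tree decomposition is:
Bags: B1 = {2, 4, 6, 8}  B2 = {1, 4, 6, 8}  B3 = {1, 3, 6, 8}  B4 = {2, 4, 6, 9}  B5 = {4, 6, 7, 9}  B6 = {1, 5, 6, 8}  B7 = {0, 1, 6, 8}
Tree: B1–B2, B2–B3, B1–B4, B4–B5, B3–B6, B3–B7
Every bag has size at most 4, so the width is 4 − 1 = 3 and tw(G) ≤ 3. For the lower bound, the 4 vertices {0, 1, 6, 8} are pairwise adjacent, and any tree decomposition puts a clique entirely inside one bag — forcing width ≥ 3. Therefore the treewidth is 3.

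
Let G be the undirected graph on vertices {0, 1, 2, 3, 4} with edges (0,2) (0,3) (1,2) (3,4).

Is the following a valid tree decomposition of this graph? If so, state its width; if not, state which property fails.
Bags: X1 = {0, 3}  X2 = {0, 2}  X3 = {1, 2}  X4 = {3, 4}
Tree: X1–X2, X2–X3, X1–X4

Vertex coverage: the bags together contain {0, 1, 2, 3, 4}, the full vertex set. Edge coverage: each edge of G has both endpoints in at least one bag. Running intersection: for every vertex, the bags containing it form a connected subtree. All three properties hold, so this is a valid tree decomposition of width max|bag| − 1 = 1, and hence tw(G) ≤ 1.

Yes; width 1.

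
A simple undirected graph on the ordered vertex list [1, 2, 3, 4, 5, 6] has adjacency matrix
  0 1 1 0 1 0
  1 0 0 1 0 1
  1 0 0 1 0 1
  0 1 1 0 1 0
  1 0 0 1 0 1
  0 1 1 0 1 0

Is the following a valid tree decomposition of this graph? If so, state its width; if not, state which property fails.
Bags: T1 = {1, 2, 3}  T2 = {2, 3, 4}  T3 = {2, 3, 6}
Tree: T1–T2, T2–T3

No — vertex 5 appears in no bag.

A tree decomposition must satisfy three properties: every vertex lies in some bag; for every edge, both endpoints lie together in some bag; and for every vertex, the bags containing it form a connected subtree. Here vertex 5 appears in no bag, so the decomposition is invalid.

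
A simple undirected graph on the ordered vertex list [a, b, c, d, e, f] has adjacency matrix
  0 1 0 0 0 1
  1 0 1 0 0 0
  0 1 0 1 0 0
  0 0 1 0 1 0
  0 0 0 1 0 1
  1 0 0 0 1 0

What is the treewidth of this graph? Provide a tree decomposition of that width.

The largest bag has 3 vertices, giving width 2; this decomposition certifies tw(G) ≤ 2. Since e–f–a–b–c–d–e is a cycle in G, G is not acyclic. Forests are exactly the graphs of treewidth ≤ 1, so tw(G) ≥ 2. Combining the bounds, tw(G) = 2.

Treewidth 2.
Bags: B1 = {a, e, f}  B2 = {a, b, e}  B3 = {b, c, e}  B4 = {c, d, e}
Tree: B1–B2, B2–B3, B3–B4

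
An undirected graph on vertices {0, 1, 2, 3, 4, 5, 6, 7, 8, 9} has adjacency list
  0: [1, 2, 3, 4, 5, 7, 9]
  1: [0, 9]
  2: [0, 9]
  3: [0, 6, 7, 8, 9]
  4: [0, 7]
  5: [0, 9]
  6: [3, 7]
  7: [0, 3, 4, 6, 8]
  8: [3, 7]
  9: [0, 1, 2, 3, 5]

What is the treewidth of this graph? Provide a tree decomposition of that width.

Treewidth 2.
One optimal decomposition is:
Bags: B1 = {0, 3, 7}  B2 = {0, 4, 7}  B3 = {3, 6, 7}  B4 = {3, 7, 8}  B5 = {0, 3, 9}  B6 = {0, 2, 9}  B7 = {0, 1, 9}  B8 = {0, 5, 9}
Tree: B1–B2, B1–B3, B1–B4, B1–B5, B5–B6, B5–B7, B5–B8

The largest bag has 3 vertices, giving width 2; this decomposition certifies tw(G) ≤ 2. For the lower bound, the 3 vertices {0, 1, 9} are pairwise adjacent, and any tree decomposition puts a clique entirely inside one bag — forcing width ≥ 2. Hence tw(G) = 2 exactly.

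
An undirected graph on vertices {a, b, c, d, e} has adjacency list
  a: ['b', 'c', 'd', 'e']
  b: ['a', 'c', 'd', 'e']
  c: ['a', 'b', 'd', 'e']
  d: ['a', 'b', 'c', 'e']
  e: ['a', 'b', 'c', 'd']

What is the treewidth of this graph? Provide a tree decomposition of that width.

With just one bag of size 5, the width is 5 − 1 = 4, so tw(G) ≤ 4. Conversely, {a, b, c, d, e} is a clique of size 5, and the vertices of any clique must share a bag in every tree decomposition; so some bag has ≥ 5 vertices and tw(G) ≥ 4. Therefore the treewidth is 4.

Treewidth 4.
One such decomposition:
Bags: B1 = {a, b, c, d, e}
Tree: (single bag)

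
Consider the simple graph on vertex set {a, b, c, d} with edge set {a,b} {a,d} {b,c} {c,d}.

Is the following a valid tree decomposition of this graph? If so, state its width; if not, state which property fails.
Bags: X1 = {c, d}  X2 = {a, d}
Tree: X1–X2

A tree decomposition must satisfy three properties: every vertex lies in some bag; for every edge, both endpoints lie together in some bag; and for every vertex, the bags containing it form a connected subtree. Here vertex b appears in no bag, so the decomposition is invalid.

No — vertex b appears in no bag.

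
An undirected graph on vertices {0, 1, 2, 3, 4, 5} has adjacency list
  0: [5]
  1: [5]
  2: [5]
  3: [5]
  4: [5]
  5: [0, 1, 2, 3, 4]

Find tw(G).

1

A width-1 tree decomposition is:
Bags: B1 = {3, 5}  B2 = {1, 5}  B3 = {0, 5}  B4 = {2, 5}  B5 = {4, 5}
Tree: B1–B2, B2–B3, B1–B4, B1–B5
Every bag has size at most 2, so the width is 2 − 1 = 1 and tw(G) ≤ 1. Since G has at least one edge (e.g. 3–5), it is not an edgeless graph, so tw(G) ≥ 1. Therefore the treewidth is 1.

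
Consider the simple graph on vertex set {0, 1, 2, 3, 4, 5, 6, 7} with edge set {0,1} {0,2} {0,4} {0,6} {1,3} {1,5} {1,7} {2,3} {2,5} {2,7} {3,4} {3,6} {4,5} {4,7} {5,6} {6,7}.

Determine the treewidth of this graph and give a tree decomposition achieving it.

Treewidth 4.
One optimal decomposition is:
Bags: B1 = {1, 2, 4, 5, 6}  B2 = {0, 1, 2, 4, 6}  B3 = {1, 2, 3, 4, 6}  B4 = {1, 2, 4, 6, 7}
Tree: B1–B2, B2–B3, B3–B4

The largest bag has 5 vertices, giving width 4; this decomposition certifies tw(G) ≤ 4. For the lower bound: the 5 vertex sets {1,5}, {0,4}, {2,3}, {6}, {7} are disjoint, each induces a connected subgraph, and every pair is joined by at least one edge of G. Contracting each set to a single vertex therefore yields K_{5} as a minor, and since treewidth is minor-monotone, tw(G) ≥ tw(K_{5}) = 4. Therefore the treewidth is 4.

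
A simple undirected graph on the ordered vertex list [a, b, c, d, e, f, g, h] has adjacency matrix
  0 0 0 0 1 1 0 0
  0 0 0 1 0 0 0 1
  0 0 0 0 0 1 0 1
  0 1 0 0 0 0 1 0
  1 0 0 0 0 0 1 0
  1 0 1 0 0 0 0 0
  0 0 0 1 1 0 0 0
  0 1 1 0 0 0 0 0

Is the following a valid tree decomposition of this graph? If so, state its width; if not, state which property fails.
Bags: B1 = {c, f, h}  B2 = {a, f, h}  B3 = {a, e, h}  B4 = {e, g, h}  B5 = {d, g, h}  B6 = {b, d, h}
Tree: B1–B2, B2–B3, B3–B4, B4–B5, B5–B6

Vertex coverage: the bags together contain {a, b, c, d, e, f, g, h}, the full vertex set. Edge coverage: each edge of G has both endpoints in at least one bag. Running intersection: for every vertex, the bags containing it form a connected subtree. All three properties hold, so this is a valid tree decomposition of width max|bag| − 1 = 2, and hence tw(G) ≤ 2.

Yes; width 2.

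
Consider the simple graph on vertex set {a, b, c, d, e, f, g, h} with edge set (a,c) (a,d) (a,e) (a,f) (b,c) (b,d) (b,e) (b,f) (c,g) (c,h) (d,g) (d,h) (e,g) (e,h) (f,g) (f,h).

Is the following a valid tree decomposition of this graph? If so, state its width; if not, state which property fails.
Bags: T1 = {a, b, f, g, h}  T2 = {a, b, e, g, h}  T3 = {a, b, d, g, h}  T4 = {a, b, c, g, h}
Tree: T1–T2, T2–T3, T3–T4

Every vertex of G appears in some bag (union = {a, b, c, d, e, f, g, h}); every edge is covered by a bag; and for each vertex v the set of bags containing v is connected in the bag tree. The decomposition is therefore valid. The largest bag has 5 vertices, so the width is 4.

Yes; width 4.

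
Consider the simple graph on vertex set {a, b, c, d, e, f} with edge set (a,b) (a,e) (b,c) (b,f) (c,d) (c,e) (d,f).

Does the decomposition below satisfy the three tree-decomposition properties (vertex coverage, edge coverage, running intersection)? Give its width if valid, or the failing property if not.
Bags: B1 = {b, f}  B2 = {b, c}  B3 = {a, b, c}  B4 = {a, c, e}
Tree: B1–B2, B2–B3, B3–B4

No — vertex d appears in no bag.

A tree decomposition must satisfy three properties: every vertex lies in some bag; for every edge, both endpoints lie together in some bag; and for every vertex, the bags containing it form a connected subtree. Here vertex d appears in no bag, so the decomposition is invalid.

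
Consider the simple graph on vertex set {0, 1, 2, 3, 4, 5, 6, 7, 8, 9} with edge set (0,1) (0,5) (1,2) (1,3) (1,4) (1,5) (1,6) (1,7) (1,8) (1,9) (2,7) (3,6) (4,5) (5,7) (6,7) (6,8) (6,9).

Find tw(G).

2

A width-2 tree decomposition is:
Bags: B1 = {1, 4, 5}  B2 = {1, 5, 7}  B3 = {1, 2, 7}  B4 = {1, 6, 7}  B5 = {1, 6, 8}  B6 = {1, 3, 6}  B7 = {1, 6, 9}  B8 = {0, 1, 5}
Tree: B1–B2, B2–B3, B3–B4, B4–B5, B5–B6, B6–B7, B2–B8
The largest bag has 3 vertices, giving width 2; this decomposition certifies tw(G) ≤ 2. On the other hand G contains the 3-clique {0, 1, 5}. A clique must lie in a single bag of any decomposition, so no decomposition can have width below 2. Combining the bounds, tw(G) = 2.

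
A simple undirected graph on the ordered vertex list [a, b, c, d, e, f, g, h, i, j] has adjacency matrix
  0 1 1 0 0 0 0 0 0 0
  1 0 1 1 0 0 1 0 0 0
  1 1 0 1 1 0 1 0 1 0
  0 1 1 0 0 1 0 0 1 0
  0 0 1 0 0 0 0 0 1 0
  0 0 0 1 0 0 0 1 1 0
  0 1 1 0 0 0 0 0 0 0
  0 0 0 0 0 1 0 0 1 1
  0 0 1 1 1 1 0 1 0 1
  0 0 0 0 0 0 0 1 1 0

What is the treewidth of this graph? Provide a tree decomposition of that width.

Every bag has size at most 3, so the width is 3 − 1 = 2 and tw(G) ≤ 2. Conversely, {b, c, g} is a clique of size 3, and the vertices of any clique must share a bag in every tree decomposition; so some bag has ≥ 3 vertices and tw(G) ≥ 2. Combining the bounds, tw(G) = 2.

Treewidth 2.
One optimal decomposition is:
Bags: B1 = {d, f, i}  B2 = {c, d, i}  B3 = {b, c, d}  B4 = {a, b, c}  B5 = {f, h, i}  B6 = {c, e, i}  B7 = {h, i, j}  B8 = {b, c, g}
Tree: B1–B2, B2–B3, B3–B4, B1–B5, B2–B6, B5–B7, B3–B8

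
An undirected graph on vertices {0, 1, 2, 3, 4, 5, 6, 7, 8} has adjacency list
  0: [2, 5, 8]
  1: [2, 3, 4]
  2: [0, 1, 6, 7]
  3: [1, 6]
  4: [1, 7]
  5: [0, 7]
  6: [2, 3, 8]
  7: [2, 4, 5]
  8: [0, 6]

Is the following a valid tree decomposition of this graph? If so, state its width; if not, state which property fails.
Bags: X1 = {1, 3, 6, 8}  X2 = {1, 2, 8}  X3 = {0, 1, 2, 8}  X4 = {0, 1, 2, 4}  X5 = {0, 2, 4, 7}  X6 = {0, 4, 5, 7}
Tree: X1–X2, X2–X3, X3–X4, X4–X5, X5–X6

No — edge (6,2) lies in no bag.

A tree decomposition must satisfy three properties: every vertex lies in some bag; for every edge, both endpoints lie together in some bag; and for every vertex, the bags containing it form a connected subtree. Here edge (6,2) lies in no bag, so the decomposition is invalid.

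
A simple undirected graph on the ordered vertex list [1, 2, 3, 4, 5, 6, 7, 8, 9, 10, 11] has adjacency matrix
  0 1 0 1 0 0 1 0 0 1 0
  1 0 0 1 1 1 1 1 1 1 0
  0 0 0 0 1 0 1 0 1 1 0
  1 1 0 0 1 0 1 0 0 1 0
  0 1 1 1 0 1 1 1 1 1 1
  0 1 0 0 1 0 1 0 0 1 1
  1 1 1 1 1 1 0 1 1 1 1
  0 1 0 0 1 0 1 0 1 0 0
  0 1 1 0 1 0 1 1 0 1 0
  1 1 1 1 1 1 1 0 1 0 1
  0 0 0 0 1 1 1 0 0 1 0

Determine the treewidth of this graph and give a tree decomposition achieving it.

The largest bag has 5 vertices, giving width 4; this decomposition certifies tw(G) ≤ 4. For the lower bound, the 5 vertices {1, 2, 4, 7, 10} are pairwise adjacent, and any tree decomposition puts a clique entirely inside one bag — forcing width ≥ 4. Hence tw(G) = 4 exactly.

Treewidth 4.
One optimal decomposition is:
Bags: B1 = {2, 5, 7, 9, 10}  B2 = {2, 5, 7, 8, 9}  B3 = {2, 5, 6, 7, 10}  B4 = {5, 6, 7, 10, 11}  B5 = {3, 5, 7, 9, 10}  B6 = {2, 4, 5, 7, 10}  B7 = {1, 2, 4, 7, 10}
Tree: B1–B2, B1–B3, B3–B4, B1–B5, B3–B6, B6–B7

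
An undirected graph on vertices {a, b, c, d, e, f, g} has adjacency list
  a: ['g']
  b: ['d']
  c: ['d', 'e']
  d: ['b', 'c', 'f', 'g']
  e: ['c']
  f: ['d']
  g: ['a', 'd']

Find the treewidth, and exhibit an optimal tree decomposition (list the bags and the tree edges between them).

Treewidth 1.
Bags: B1 = {c, d}  B2 = {d, g}  B3 = {d, f}  B4 = {b, d}  B5 = {c, e}  B6 = {a, g}
Tree: B1–B2, B1–B3, B3–B4, B1–B5, B2–B6

Every bag has size at most 2, so the width is 2 − 1 = 1 and tw(G) ≤ 1. Since G has at least one edge (e.g. d–c), it is not an edgeless graph, so tw(G) ≥ 1. Therefore the treewidth is 1.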